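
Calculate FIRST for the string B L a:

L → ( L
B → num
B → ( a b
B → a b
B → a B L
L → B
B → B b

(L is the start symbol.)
{ '(', 'a', 'num' }

FIRST sets of the non-terminals involved (from the grammar, by fixed-point iteration):
  FIRST(B) = { '(', 'a', 'num' }

To compute FIRST(B L a), process the symbols left to right:
Symbol B is a non-terminal. Add FIRST(B) \ {ε} = { '(', 'a', 'num' }
B is not nullable (ε ∉ FIRST(B)), so stop here.
FIRST(B L a) = { '(', 'a', 'num' }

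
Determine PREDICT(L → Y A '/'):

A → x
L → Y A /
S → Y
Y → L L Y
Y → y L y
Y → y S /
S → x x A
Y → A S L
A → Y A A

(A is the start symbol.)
{ 'x', 'y' }

PREDICT(L → Y A '/') = (FIRST(RHS) \ {ε}) ∪ (FOLLOW(L) if ε ∈ FIRST(RHS), i.e. RHS ⇒* ε)
FIRST(Y) = { 'x', 'y' }
FIRST(Y A '/') = { 'x', 'y' }
ε ∉ FIRST(Y A '/'), so FOLLOW(L) is not added.
PREDICT(L → Y A '/') = { 'x', 'y' }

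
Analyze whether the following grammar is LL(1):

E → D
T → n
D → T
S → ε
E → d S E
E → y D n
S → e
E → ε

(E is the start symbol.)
Yes, the grammar is LL(1).

A grammar is LL(1) if for each non-terminal N with multiple productions, the predict sets of those productions are pairwise disjoint, where PREDICT(N → α) = (FIRST(α) \ {ε}) ∪ (FOLLOW(N) if α ⇒* ε).

Relevant sets:
  FIRST(D) = { 'n' }
  FOLLOW(E) = { $ }
  FOLLOW(S) = { $, 'd', 'n', 'y' }

For E:
  PREDICT(E → D) = { 'n' }
  PREDICT(E → d S E) = { 'd' }
  PREDICT(E → y D n) = { 'y' }
  PREDICT(E → ε) = { $ }
For S:
  PREDICT(S → ε) = { $, 'd', 'n', 'y' }
  PREDICT(S → e) = { 'e' }
T, D have a single production, so nothing to check there.

All predict sets are disjoint. The grammar IS LL(1).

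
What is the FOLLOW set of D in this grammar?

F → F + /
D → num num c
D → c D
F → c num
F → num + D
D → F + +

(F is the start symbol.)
{ $, '+' }

To compute FOLLOW(D), find every occurrence of D on a right-hand side N → α D β: add FIRST(β) \ {ε}, and if β is empty or nullable also add FOLLOW(N). Iterate to a fixed point.

In D → c D: D is at the end; this adds FOLLOW(D) to itself — nothing new
In F → num + D: D is at the end, add FOLLOW(F)

The FOLLOW sets referred to above (computed the same way, to a fixed point):
  FOLLOW(F) = { $, '+' }

Taking the union: FOLLOW(D) = { $, '+' }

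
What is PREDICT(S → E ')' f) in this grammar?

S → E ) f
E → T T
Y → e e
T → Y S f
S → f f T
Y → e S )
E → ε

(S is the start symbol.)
{ ')', 'e' }

PREDICT(S → E ')' f) = (FIRST(RHS) \ {ε}) ∪ (FOLLOW(S) if ε ∈ FIRST(RHS), i.e. RHS ⇒* ε)
FIRST(E) = { 'e', ε }
FIRST(E ')' f) = { ')', 'e' }
ε ∉ FIRST(E ')' f), so FOLLOW(S) is not added.
PREDICT(S → E ')' f) = { ')', 'e' }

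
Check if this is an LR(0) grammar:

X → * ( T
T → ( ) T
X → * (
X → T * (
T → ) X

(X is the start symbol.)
Augment with X' → X and build the canonical LR(0) collection (I0 = CLOSURE({[X' → . X]}), then GOTO on every symbol after a dot until no new states appear). It has 13 states:
  I0: { [T → . ( ) T], [T → . ) X], [X → . * ( T], [X → . * (], [X → . T * (], [X' → . X] }  — shift
  I1: { [T → ( . ) T] }  — shift
  I2: { [T → ) . X], [T → . ( ) T], [T → . ) X], [X → . * ( T], [X → . * (], [X → . T * (] }  — shift
  I3: { [X → * . ( T], [X → * . (] }  — shift
  I4: { [X → T . * (] }  — shift
  I5: { [X' → X .] }  — accept
  I6: { [X → T * . (] }  — shift
  I7: { [X → T * ( .] }  — reduce
  I8: { [T → . ( ) T], [T → . ) X], [X → * ( . T], [X → * ( .] }  — shift, reduce
  I9: { [X → * ( T .] }  — reduce
  I10: { [T → ) X .] }  — reduce
  I11: { [T → ( ) . T], [T → . ( ) T], [T → . ) X] }  — shift
  I12: { [T → ( ) T .] }  — reduce

Conflict in state I8:
  Shift-reduce conflict between [X → * ( .] and [T → . ( ) T]
So the grammar is NOT LR(0).

Answer: No. Shift-reduce conflict between [X → * ( .] and [T → . ( ) T]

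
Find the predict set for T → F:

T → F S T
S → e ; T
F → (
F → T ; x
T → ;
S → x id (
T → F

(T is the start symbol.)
PREDICT(T → F) = (FIRST(RHS) \ {ε}) ∪ (FOLLOW(T) if ε ∈ FIRST(RHS), i.e. RHS ⇒* ε)
FIRST(F) = { '(', ';' }
FIRST(F) = { '(', ';' }
ε ∉ FIRST(F), so FOLLOW(T) is not added.
PREDICT(T → F) = { '(', ';' }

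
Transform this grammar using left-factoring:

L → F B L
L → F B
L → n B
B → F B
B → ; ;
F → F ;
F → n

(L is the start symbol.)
L → F B L'
L' → L
L' → ε
L → n B
B → F B
B → ; ;
F → F ;
F → n

Left-factoring transforms A → αβ₁ | αβ₂ into A → αA' and A' → β₁ | β₂
(α is the longest common prefix among the alternatives). Repeat until
no nonterminal has two alternatives with a common prefix.

Round 1: L has alternatives sharing prefix 'F B'. Introduce L': L → F B L'
  Add: L' → L
  Add: L' → ε

No remaining common prefixes — done.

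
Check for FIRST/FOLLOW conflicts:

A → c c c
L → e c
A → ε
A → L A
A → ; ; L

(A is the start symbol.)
No FIRST/FOLLOW conflicts.

Nullable non-terminals: A.
FIRST sets used below: FIRST(L) = { 'e' }

A: nullable alternative(s) A → ε; FOLLOW(A) = { $ }
  A → c c c: FIRST \ {ε} = { 'c' } — disjoint from FOLLOW(A)
  A → ε: FIRST \ {ε} = { } — this is the only nullable alternative, skip
  A → L A: FIRST \ {ε} = { 'e' } — disjoint from FOLLOW(A)
  A → ; ; L: FIRST \ {ε} = { ';' } — disjoint from FOLLOW(A)

L has no nullable alternative, so no FIRST/FOLLOW check is needed there.

No FIRST/FOLLOW conflicts found.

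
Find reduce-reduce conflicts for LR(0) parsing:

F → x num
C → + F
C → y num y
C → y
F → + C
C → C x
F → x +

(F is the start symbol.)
Augment with F' → F and build the canonical LR(0) collection (I0 = CLOSURE({[F' → . F]}), then GOTO on every symbol after a dot until no new states appear). It has 13 states:
  I0: { [F → . + C], [F → . x +], [F → . x num], [F' → . F] }  — shift
  I1: { [C → . + F], [C → . C x], [C → . y num y], [C → . y], [F → + . C] }  — shift
  I2: { [F' → F .] }  — accept
  I3: { [F → x . +], [F → x . num] }  — shift
  I4: { [F → x + .] }  — reduce
  I5: { [F → x num .] }  — reduce
  I6: { [C → + . F], [F → . + C], [F → . x +], [F → . x num] }  — shift
  I7: { [C → C . x], [F → + C .] }  — shift, reduce
  I8: { [C → y . num y], [C → y .] }  — shift, reduce
  I9: { [C → y num . y] }  — shift
  I10: { [C → y num y .] }  — reduce
  I11: { [C → C x .] }  — reduce
  I12: { [C → + F .] }  — reduce

No state contains more than one complete item.

Answer: No reduce-reduce conflicts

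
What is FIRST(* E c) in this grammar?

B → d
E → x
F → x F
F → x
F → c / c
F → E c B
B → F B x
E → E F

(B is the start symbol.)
{ '*' }

To compute FIRST(* E c), process the symbols left to right:
Symbol * is a terminal. Add '*' and stop.
FIRST(* E c) = { '*' }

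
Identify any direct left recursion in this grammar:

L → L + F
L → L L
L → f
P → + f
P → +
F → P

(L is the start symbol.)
Yes, L is left-recursive

L → L + F: LEFT RECURSIVE (starts with L)
L → L L: LEFT RECURSIVE (starts with L)
L → f: starts with f
P → + f: starts with '+'
P → +: starts with '+'
F → P: starts with P

The grammar has direct left recursion on: L.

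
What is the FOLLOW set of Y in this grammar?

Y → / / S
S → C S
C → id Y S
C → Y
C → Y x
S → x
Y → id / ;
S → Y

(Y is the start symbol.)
Y is the start symbol, so $ ∈ FOLLOW(Y).
In C → id Y S: Y is followed by S, add FIRST(S) \ {ε} = { '/', 'id', 'x' }
In C → Y: Y is at the end, add FOLLOW(C)
In C → Y x: Y is followed by x, add FIRST(x) \ {ε} = { 'x' }
In S → Y: Y is at the end, add FOLLOW(S)

The FOLLOW sets referred to above (computed the same way, to a fixed point):
  FOLLOW(C) = { '/', 'id', 'x' }
  FOLLOW(S) = { $, '/', 'id', 'x' }

Taking the union: FOLLOW(Y) = { $, '/', 'id', 'x' }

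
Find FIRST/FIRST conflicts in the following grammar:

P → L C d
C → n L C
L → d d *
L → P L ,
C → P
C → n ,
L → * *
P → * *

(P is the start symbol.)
FIRST sets of the non-terminals at (or reachable through a nullable prefix from) the front of some alternative:
  FIRST(L) = { '*', 'd' }
  FIRST(P) = { '*', 'd' }

Productions for P:
  P → L C d: FIRST = { '*', 'd' }
  P → * *: FIRST = { '*' }
Productions for C:
  C → n L C: FIRST = { 'n' }
  C → P: FIRST = { '*', 'd' }
  C → n ,: FIRST = { 'n' }
Productions for L:
  L → d d *: FIRST = { 'd' }
  L → P L ,: FIRST = { '*', 'd' }
  L → * *: FIRST = { '*' }

Conflict for P: P → L C d and P → * *
  Overlap: { '*' }
Conflict for C: C → n L C and C → n ,
  Overlap: { 'n' }
Conflict for L: L → d d * and L → P L ,
  Overlap: { 'd' }
Conflict for L: L → P L , and L → * *
  Overlap: { '*' }

Answer: Yes. P → L C d / P → '*' '*' on { '*' }; C → n L C / C → n ',' on { 'n' }; L → d d '*' / L → P L ',' on { 'd' }; L → P L ',' / L → '*' '*' on { '*' }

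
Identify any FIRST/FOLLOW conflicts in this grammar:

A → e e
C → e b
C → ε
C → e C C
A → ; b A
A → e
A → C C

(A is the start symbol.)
Yes. C → e b with FOLLOW(C) on { 'e' }; C → e C C with FOLLOW(C) on { 'e' }

Nullable non-terminals: A, C.
FIRST sets used below: FIRST(C) = { 'e', ε }

A: nullable alternative(s) A → C C; FOLLOW(A) = { $ }
  A → e e: FIRST \ {ε} = { 'e' } — disjoint from FOLLOW(A)
  A → ; b A: FIRST \ {ε} = { ';' } — disjoint from FOLLOW(A)
  A → e: FIRST \ {ε} = { 'e' } — disjoint from FOLLOW(A)
  A → C C: FIRST \ {ε} = { 'e' } — this is the only nullable alternative, skip

C: nullable alternative(s) C → ε; FOLLOW(C) = { $, 'e' }
  C → e b: FIRST \ {ε} = { 'e' } — overlaps FOLLOW(C) on { 'e' }: CONFLICT
  C → ε: FIRST \ {ε} = { } — this is the only nullable alternative, skip
  C → e C C: FIRST \ {ε} = { 'e' } — overlaps FOLLOW(C) on { 'e' }: CONFLICT

So the grammar has 2 FIRST/FOLLOW conflicts (marked CONFLICT above).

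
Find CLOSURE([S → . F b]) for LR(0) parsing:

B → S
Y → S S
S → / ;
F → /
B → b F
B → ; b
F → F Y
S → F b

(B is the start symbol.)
To compute CLOSURE, for each item [A → α.Bβ] where B is a non-terminal, add [B → .γ] for all productions B → γ; repeat for the newly added items until nothing changes.

Start with: [S → . F b]
  [S → . F b] has the dot before F: add [F → . /], [F → . F Y]
No further items can be added.

CLOSURE = { [F → . /], [F → . F Y], [S → . F b] }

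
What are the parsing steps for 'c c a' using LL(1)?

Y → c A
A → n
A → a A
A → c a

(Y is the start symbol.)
Stack is shown with the top on the left.

Stack  Input    Action
----------------------
Y $    c c a $  output Y → c A
c A $  c c a $  match 'c'
A $    c a $    output A → c a
c a $  c a $    match 'c'
a $    a $      match 'a'
$      $        accept

The string is accepted.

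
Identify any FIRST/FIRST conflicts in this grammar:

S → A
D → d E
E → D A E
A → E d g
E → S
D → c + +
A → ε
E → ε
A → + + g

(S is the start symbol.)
Yes. E → D A E / E → S on { 'c', 'd' }; E → S / E → ε on { ε }; A → E d g / A → '+' '+' g on { '+' }

A FIRST/FIRST conflict occurs when two productions N → α and N → β for the same non-terminal have FIRST(α) ∩ FIRST(β) ≠ ∅ (with ε ∈ FIRST of a nullable right-hand side, so two nullable alternatives also conflict).

FIRST sets of the non-terminals at (or reachable through a nullable prefix from) the front of some alternative:
  FIRST(D) = { 'c', 'd' }
  FIRST(S) = { '+', 'c', 'd', ε }
  FIRST(E) = { '+', 'c', 'd', ε }

Productions for D:
  D → d E: FIRST = { 'd' }
  D → c + +: FIRST = { 'c' }
Productions for E:
  E → D A E: FIRST = { 'c', 'd' }
  E → S: FIRST = { '+', 'c', 'd', ε }
  E → ε: FIRST = { ε }
Productions for A:
  A → E d g: FIRST = { '+', 'c', 'd' }
  A → ε: FIRST = { ε }
  A → + + g: FIRST = { '+' }
S has only one production, so no FIRST/FIRST conflict is possible there.

Conflict for E: E → D A E and E → S
  Overlap: { 'c', 'd' }
Conflict for E: E → S and E → ε
  Overlap: { ε }
Conflict for A: A → E d g and A → + + g
  Overlap: { '+' }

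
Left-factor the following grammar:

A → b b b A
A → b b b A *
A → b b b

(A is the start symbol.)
Left-factoring transforms A → αβ₁ | αβ₂ into A → αA' and A' → β₁ | β₂
(α is the longest common prefix among the alternatives). Repeat until
no nonterminal has two alternatives with a common prefix.

Round 1: A has alternatives sharing prefix 'b b b'. Introduce A': A → b b b A'
  Add: A' → A
  Add: A' → A *
  Add: A' → ε

Round 2: A' has alternatives sharing prefix 'A'. Introduce A'': A' → A A''
  Add: A'' → ε
  Add: A'' → *

No remaining common prefixes — done.

Resulting grammar:
A → b b b A'
A' → A A''
A'' → ε
A'' → *
A' → ε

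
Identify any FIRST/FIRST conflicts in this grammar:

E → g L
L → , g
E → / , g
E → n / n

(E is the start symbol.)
No FIRST/FIRST conflicts.

A FIRST/FIRST conflict occurs when two productions N → α and N → β for the same non-terminal have FIRST(α) ∩ FIRST(β) ≠ ∅ (with ε ∈ FIRST of a nullable right-hand side, so two nullable alternatives also conflict).

Productions for E:
  E → g L: FIRST = { 'g' }
  E → / , g: FIRST = { '/' }
  E → n / n: FIRST = { 'n' }
L has only one production, so no FIRST/FIRST conflict is possible there.

All alternatives of each non-terminal have pairwise disjoint FIRST sets.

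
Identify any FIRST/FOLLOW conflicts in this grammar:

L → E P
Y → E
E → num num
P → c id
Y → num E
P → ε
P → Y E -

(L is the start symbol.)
A FIRST/FOLLOW conflict occurs when a non-terminal N has a nullable alternative N → β (β ⇒* ε) and another alternative N → α with FIRST(α) ∩ FOLLOW(N) ≠ ∅: on such a lookahead the parser cannot decide between expanding α and letting N vanish via β.

Nullable non-terminals: P.
FIRST sets used below: FIRST(Y) = { 'num' }

P: nullable alternative(s) P → ε; FOLLOW(P) = { $ }
  P → c id: FIRST \ {ε} = { 'c' } — disjoint from FOLLOW(P)
  P → ε: FIRST \ {ε} = { } — this is the only nullable alternative, skip
  P → Y E -: FIRST \ {ε} = { 'num' } — disjoint from FOLLOW(P)

E, L, Y have no nullable alternative, so no FIRST/FOLLOW check is needed there.

No FIRST/FOLLOW conflicts found.

Answer: No FIRST/FOLLOW conflicts.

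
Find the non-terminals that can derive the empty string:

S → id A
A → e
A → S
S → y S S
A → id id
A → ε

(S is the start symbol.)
A non-terminal is nullable if it can derive ε (the empty string): either it has an ε-production, or it has a production whose right-hand side consists entirely of nullable non-terminals.

ε-productions: A → ε
So A is immediately nullable.
No further non-terminal can be added: every production for the remaining non-terminals contains a terminal or a non-nullable non-terminal.
Nullable = { 'A' }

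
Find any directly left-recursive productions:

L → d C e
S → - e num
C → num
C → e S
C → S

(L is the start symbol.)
No direct left recursion

Direct left recursion occurs when N → N α for some non-terminal N (the right-hand side begins with the left-hand side itself).

L → d C e: starts with d
S → - e num: starts with '-'
C → num: starts with num
C → e S: starts with e
C → S: starts with S

No direct left recursion found.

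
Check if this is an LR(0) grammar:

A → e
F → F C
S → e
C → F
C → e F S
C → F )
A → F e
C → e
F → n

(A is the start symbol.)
A grammar is LR(0) if no state in the canonical LR(0) collection has:
  - both a shift item (dot before a terminal) and a complete item (shift-reduce conflict), or
  - two or more complete items (reduce-reduce conflict; the accept item [A' → A .] counts as a complete item here).

Augment with A' → A and build the canonical LR(0) collection (I0 = CLOSURE({[A' → . A]}), then GOTO on every symbol after a dot until no new states appear). It has 13 states:
  I0: { [A → . F e], [A → . e], [A' → . A], [F → . F C], [F → . n] }  — shift
  I1: { [A' → A .] }  — accept
  I2: { [A → F . e], [C → . F )], [C → . F], [C → . e F S], [C → . e], [F → . F C], [F → . n], [F → F . C] }  — shift
  I3: { [A → e .] }  — reduce
  I4: { [F → n .] }  — reduce
  I5: { [F → F C .] }  — reduce
  I6: { [C → . F )], [C → . F], [C → . e F S], [C → . e], [C → F . )], [C → F .], [F → . F C], [F → . n], [F → F . C] }  — shift, reduce
  I7: { [A → F e .], [C → e . F S], [C → e .], [F → . F C], [F → . n] }  — shift, 2 reduces
  I8: { [C → . F )], [C → . F], [C → . e F S], [C → . e], [C → e F . S], [F → . F C], [F → . n], [F → F . C], [S → . e] }  — shift
  I9: { [C → e F S .] }  — reduce
  I10: { [C → e . F S], [C → e .], [F → . F C], [F → . n], [S → e .] }  — shift, 2 reduces
  I11: { [C → F ) .] }  — reduce
  I12: { [C → e . F S], [C → e .], [F → . F C], [F → . n] }  — shift, reduce

Conflict in state I6:
  Shift-reduce conflict between [C → F .] and [C → F . )]
So the grammar is NOT LR(0).

Answer: No. Shift-reduce conflict between [C → F .] and [C → F . )]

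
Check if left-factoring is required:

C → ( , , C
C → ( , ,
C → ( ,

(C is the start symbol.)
Left-factoring is needed when two productions for the same non-terminal
share a common prefix on the right-hand side.

Productions for C:
  C → ( , , C
  C → ( , ,
  C → ( ,

Found common prefix '( ,' in productions for C

Answer: Yes, C has productions with common prefix '( ,'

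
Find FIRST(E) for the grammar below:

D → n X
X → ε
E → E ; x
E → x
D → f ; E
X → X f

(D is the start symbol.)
From E → E ; x:
  - E is the symbol being defined: contributes nothing new
    E is not nullable, so stop
From E → x:
  - x is a terminal: add 'x' and stop

Collecting: FIRST(E) = { 'x' }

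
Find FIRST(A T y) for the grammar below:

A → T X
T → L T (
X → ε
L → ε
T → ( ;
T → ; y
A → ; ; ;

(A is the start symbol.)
FIRST sets of the non-terminals involved (from the grammar, by fixed-point iteration):
  FIRST(A) = { '(', ';' }

To compute FIRST(A T y), process the symbols left to right:
Symbol A is a non-terminal. Add FIRST(A) \ {ε} = { '(', ';' }
A is not nullable (ε ∉ FIRST(A)), so stop here.
FIRST(A T y) = { '(', ';' }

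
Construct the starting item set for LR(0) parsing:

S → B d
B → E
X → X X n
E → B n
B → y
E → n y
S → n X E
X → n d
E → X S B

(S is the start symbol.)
First, augment the grammar with S' → S
I₀ = CLOSURE({ [S' → . S] }):
  [S' → . S] has the dot before S: add [S → . B d], [S → . n X E]
  [S → . B d] has the dot before B: add [B → . E], [B → . y]
  [B → . E] has the dot before E: add [E → . B n], [E → . n y], [E → . X S B]
  [E → . X S B] has the dot before X: add [X → . X X n], [X → . n d]
No further items can be added.

I₀ = { [B → . E], [B → . y], [E → . B n], [E → . X S B], [E → . n y], [S → . B d], [S → . n X E], [S' → . S], [X → . X X n], [X → . n d] }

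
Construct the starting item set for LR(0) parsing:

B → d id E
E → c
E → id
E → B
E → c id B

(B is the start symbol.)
{ [B → . d id E], [B' → . B] }

First, augment the grammar with B' → B
I₀ = CLOSURE({ [B' → . B] }):
  [B' → . B] has the dot before B: add [B → . d id E]
No further items can be added.

I₀ = { [B → . d id E], [B' → . B] }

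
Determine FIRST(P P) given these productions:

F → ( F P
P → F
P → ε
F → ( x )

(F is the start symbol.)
{ '(', ε }

FIRST sets of the non-terminals involved (from the grammar, by fixed-point iteration):
  FIRST(P) = { '(', ε }

To compute FIRST(P P), process the symbols left to right:
Symbol P is a non-terminal. Add FIRST(P) \ {ε} = { '(' }
P is nullable (ε ∈ FIRST(P)), continue to the next symbol.
Symbol P is a non-terminal. Add FIRST(P) \ {ε} = { '(' }
P is nullable (ε ∈ FIRST(P)), continue to the next symbol.
All symbols are nullable, so ε is in the result.
FIRST(P P) = { '(', ε }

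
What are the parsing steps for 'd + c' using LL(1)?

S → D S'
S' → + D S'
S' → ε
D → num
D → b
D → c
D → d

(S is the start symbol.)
LL(1) parsing maintains a stack (initially the start symbol over $) and the input. At each step: if the stack top is a terminal, match it against the current input token; if it is a non-terminal N, replace it with the RHS of M[N, lookahead] (the unique production whose predict set contains the lookahead).

Stack is shown with the top on the left.

Stack     Input    Action
-------------------------
S $       d + c $  output S → D S'
D S' $    d + c $  output D → d
d S' $    d + c $  match 'd'
S' $      + c $    output S' → + D S'
+ D S' $  + c $    match '+'
D S' $    c $      output D → c
c S' $    c $      match 'c'
S' $      $        output S' → ε
$         $        accept

The string is accepted.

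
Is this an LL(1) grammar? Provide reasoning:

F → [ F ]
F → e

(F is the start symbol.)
Yes, the grammar is LL(1).

A grammar is LL(1) if for each non-terminal N with multiple productions, the predict sets of those productions are pairwise disjoint, where PREDICT(N → α) = (FIRST(α) \ {ε}) ∪ (FOLLOW(N) if α ⇒* ε).

For F:
  PREDICT(F → '[' F ']') = { '[' }
  PREDICT(F → e) = { 'e' }

All predict sets are disjoint. The grammar IS LL(1).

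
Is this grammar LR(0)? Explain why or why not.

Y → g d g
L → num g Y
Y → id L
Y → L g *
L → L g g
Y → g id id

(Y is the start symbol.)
Augment with Y' → Y and build the canonical LR(0) collection (I0 = CLOSURE({[Y' → . Y]}), then GOTO on every symbol after a dot until no new states appear). It has 17 states:
  I0: { [L → . L g g], [L → . num g Y], [Y → . L g *], [Y → . g d g], [Y → . g id id], [Y → . id L], [Y' → . Y] }  — shift
  I1: { [L → L . g g], [Y → L . g *] }  — shift
  I2: { [Y' → Y .] }  — accept
  I3: { [Y → g . d g], [Y → g . id id] }  — shift
  I4: { [L → . L g g], [L → . num g Y], [Y → id . L] }  — shift
  I5: { [L → num . g Y] }  — shift
  I6: { [L → . L g g], [L → . num g Y], [L → num g . Y], [Y → . L g *], [Y → . g d g], [Y → . g id id], [Y → . id L] }  — shift
  I7: { [L → num g Y .] }  — reduce
  I8: { [L → L . g g], [Y → id L .] }  — shift, reduce
  I9: { [L → L g . g] }  — shift
  I10: { [L → L g g .] }  — reduce
  I11: { [Y → g d . g] }  — shift
  I12: { [Y → g id . id] }  — shift
  I13: { [Y → g id id .] }  — reduce
  I14: { [Y → g d g .] }  — reduce
  I15: { [L → L g . g], [Y → L g . *] }  — shift
  I16: { [Y → L g * .] }  — reduce

Conflict in state I8:
  Shift-reduce conflict between [Y → id L .] and [L → L . g g]
So the grammar is NOT LR(0).

Answer: No. Shift-reduce conflict between [Y → id L .] and [L → L . g g]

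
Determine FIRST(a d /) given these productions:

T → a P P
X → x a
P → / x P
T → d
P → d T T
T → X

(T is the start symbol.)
{ 'a' }

To compute FIRST(a d /), process the symbols left to right:
Symbol a is a terminal. Add 'a' and stop.
FIRST(a d /) = { 'a' }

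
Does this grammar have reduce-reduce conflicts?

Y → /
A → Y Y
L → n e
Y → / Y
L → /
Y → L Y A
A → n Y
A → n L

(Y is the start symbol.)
Yes — I1: [L → / .] vs [Y → / .]

Augment with Y' → Y and build the canonical LR(0) collection (I0 = CLOSURE({[Y' → . Y]}), then GOTO on every symbol after a dot until no new states appear). It has 14 states:
  I0: { [L → . /], [L → . n e], [Y → . / Y], [Y → . /], [Y → . L Y A], [Y' → . Y] }  — shift
  I1: { [L → . /], [L → . n e], [L → / .], [Y → . / Y], [Y → . /], [Y → . L Y A], [Y → / . Y], [Y → / .] }  — shift, 2 reduces
  I2: { [L → . /], [L → . n e], [Y → . / Y], [Y → . /], [Y → . L Y A], [Y → L . Y A] }  — shift
  I3: { [Y' → Y .] }  — accept
  I4: { [L → n . e] }  — shift
  I5: { [L → n e .] }  — reduce
  I6: { [A → . Y Y], [A → . n L], [A → . n Y], [L → . /], [L → . n e], [Y → . / Y], [Y → . /], [Y → . L Y A], [Y → L Y . A] }  — shift
  I7: { [Y → L Y A .] }  — reduce
  I8: { [A → Y . Y], [L → . /], [L → . n e], [Y → . / Y], [Y → . /], [Y → . L Y A] }  — shift
  I9: { [A → n . L], [A → n . Y], [L → . /], [L → . n e], [L → n . e], [Y → . / Y], [Y → . /], [Y → . L Y A] }  — shift
  I10: { [A → n L .], [L → . /], [L → . n e], [Y → . / Y], [Y → . /], [Y → . L Y A], [Y → L . Y A] }  — shift, reduce
  I11: { [A → n Y .] }  — reduce
  I12: { [A → Y Y .] }  — reduce
  I13: { [Y → / Y .] }  — reduce

I1 contains complete items [L → / .], [Y → / .] — reduce-reduce conflict.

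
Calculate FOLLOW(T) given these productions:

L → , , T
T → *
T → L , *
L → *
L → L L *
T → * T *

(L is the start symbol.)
To compute FOLLOW(T), find every occurrence of T on a right-hand side N → α T β: add FIRST(β) \ {ε}, and if β is empty or nullable also add FOLLOW(N). Iterate to a fixed point.

In L → , , T: T is at the end, add FOLLOW(L)
In T → * T *: T is followed by '*', add FIRST('*') \ {ε} = { '*' }

The FOLLOW sets referred to above (computed the same way, to a fixed point):
  FOLLOW(L) = { $, '*', ',' }

Taking the union: FOLLOW(T) = { $, '*', ',' }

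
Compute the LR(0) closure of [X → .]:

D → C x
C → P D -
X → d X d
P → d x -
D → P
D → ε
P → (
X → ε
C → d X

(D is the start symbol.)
To compute CLOSURE, for each item [A → α.Bβ] where B is a non-terminal, add [B → .γ] for all productions B → γ; repeat for the newly added items until nothing changes.

Start with: [X → .]
The dot is at the end, so nothing is added.

CLOSURE = { [X → .] }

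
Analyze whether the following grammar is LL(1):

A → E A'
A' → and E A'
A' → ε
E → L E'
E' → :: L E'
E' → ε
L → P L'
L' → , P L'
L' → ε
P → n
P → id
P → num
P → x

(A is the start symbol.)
Yes, the grammar is LL(1).

Relevant sets:
  FOLLOW(A') = { $ }
  FOLLOW(E') = { $, 'and' }
  FOLLOW(L') = { $, '::', 'and' }

For A':
  PREDICT(A' → and E A') = { 'and' }
  PREDICT(A' → ε) = { $ }
For E':
  PREDICT(E' → :: L E') = { '::' }
  PREDICT(E' → ε) = { $, 'and' }
For L':
  PREDICT(L' → ',' P L') = { ',' }
  PREDICT(L' → ε) = { $, '::', 'and' }
For P:
  PREDICT(P → n) = { 'n' }
  PREDICT(P → id) = { 'id' }
  PREDICT(P → num) = { 'num' }
  PREDICT(P → x) = { 'x' }
A, E, L have a single production, so nothing to check there.

All predict sets are disjoint. The grammar IS LL(1).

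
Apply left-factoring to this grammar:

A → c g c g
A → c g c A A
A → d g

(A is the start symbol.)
A → c g c A'
A' → g
A' → A A
A → d g

Left-factoring transforms A → αβ₁ | αβ₂ into A → αA' and A' → β₁ | β₂
(α is the longest common prefix among the alternatives). Repeat until
no nonterminal has two alternatives with a common prefix.

Round 1: A has alternatives sharing prefix 'c g c'. Introduce A': A → c g c A'
  Add: A' → g
  Add: A' → A A

No remaining common prefixes — done.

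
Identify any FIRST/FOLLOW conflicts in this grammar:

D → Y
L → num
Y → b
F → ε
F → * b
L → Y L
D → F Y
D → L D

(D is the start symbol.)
A FIRST/FOLLOW conflict occurs when a non-terminal N has a nullable alternative N → β (β ⇒* ε) and another alternative N → α with FIRST(α) ∩ FOLLOW(N) ≠ ∅: on such a lookahead the parser cannot decide between expanding α and letting N vanish via β.

Nullable non-terminals: F.

F: nullable alternative(s) F → ε; FOLLOW(F) = { 'b' }
  F → ε: FIRST \ {ε} = { } — this is the only nullable alternative, skip
  F → * b: FIRST \ {ε} = { '*' } — disjoint from FOLLOW(F)

D, L, Y have no nullable alternative, so no FIRST/FOLLOW check is needed there.

No FIRST/FOLLOW conflicts found.

Answer: No FIRST/FOLLOW conflicts.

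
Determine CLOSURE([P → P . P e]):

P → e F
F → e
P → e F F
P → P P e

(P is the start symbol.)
{ [P → . P P e], [P → . e F F], [P → . e F], [P → P . P e] }

Start with: [P → P . P e]
  [P → P . P e] has the dot before P: add [P → . e F], [P → . e F F], [P → . P P e]
No further items can be added.

CLOSURE = { [P → . P P e], [P → . e F F], [P → . e F], [P → P . P e] }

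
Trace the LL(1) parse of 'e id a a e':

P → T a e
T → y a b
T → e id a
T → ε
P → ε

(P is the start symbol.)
LL(1) parsing maintains a stack (initially the start symbol over $) and the input. At each step: if the stack top is a terminal, match it against the current input token; if it is a non-terminal N, replace it with the RHS of M[N, lookahead] (the unique production whose predict set contains the lookahead).

Stack is shown with the top on the left.

Stack         Input         Action
----------------------------------
P $           e id a a e $  output P → T a e
T a e $       e id a a e $  output T → e id a
e id a a e $  e id a a e $  match 'e'
id a a e $    id a a e $    match 'id'
a a e $       a a e $       match 'a'
a e $         a e $         match 'a'
e $           e $           match 'e'
$             $             accept

The string is accepted.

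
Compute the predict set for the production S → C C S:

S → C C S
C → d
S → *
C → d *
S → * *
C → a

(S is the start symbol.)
{ 'a', 'd' }

PREDICT(S → C C S) = (FIRST(RHS) \ {ε}) ∪ (FOLLOW(S) if ε ∈ FIRST(RHS), i.e. RHS ⇒* ε)
FIRST(C) = { 'a', 'd' }
FIRST(C C S) = { 'a', 'd' }
ε ∉ FIRST(C C S), so FOLLOW(S) is not added.
PREDICT(S → C C S) = { 'a', 'd' }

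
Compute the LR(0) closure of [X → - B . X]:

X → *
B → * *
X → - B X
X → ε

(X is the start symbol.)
To compute CLOSURE, for each item [A → α.Bβ] where B is a non-terminal, add [B → .γ] for all productions B → γ; repeat for the newly added items until nothing changes.

Start with: [X → - B . X]
  [X → - B . X] has the dot before X: add [X → . *], [X → . - B X], [X → .]
No further items can be added.

CLOSURE = { [X → - B . X], [X → . *], [X → . - B X], [X → .] }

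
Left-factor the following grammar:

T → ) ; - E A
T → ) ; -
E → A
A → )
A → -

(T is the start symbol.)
T → ) ; - T'
T' → E A
T' → ε
E → A
A → )
A → -

Left-factoring transforms A → αβ₁ | αβ₂ into A → αA' and A' → β₁ | β₂
(α is the longest common prefix among the alternatives). Repeat until
no nonterminal has two alternatives with a common prefix.

Round 1: T has alternatives sharing prefix ') ; -'. Introduce T': T → ) ; - T'
  Add: T' → E A
  Add: T' → ε

No remaining common prefixes — done.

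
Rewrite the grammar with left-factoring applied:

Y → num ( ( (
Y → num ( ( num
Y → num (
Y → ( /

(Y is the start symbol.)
Left-factoring transforms A → αβ₁ | αβ₂ into A → αA' and A' → β₁ | β₂
(α is the longest common prefix among the alternatives). Repeat until
no nonterminal has two alternatives with a common prefix.

Round 1: Y has alternatives sharing prefix 'num ('. Introduce Y': Y → num ( Y'
  Add: Y' → ( (
  Add: Y' → ( num
  Add: Y' → ε

Round 2: Y' has alternatives sharing prefix '('. Introduce Y'': Y' → ( Y''
  Add: Y'' → (
  Add: Y'' → num

No remaining common prefixes — done.

Resulting grammar:
Y → num ( Y'
Y' → ( Y''
Y'' → (
Y'' → num
Y' → ε
Y → ( /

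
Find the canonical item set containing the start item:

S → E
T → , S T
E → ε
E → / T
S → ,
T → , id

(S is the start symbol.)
First, augment the grammar with S' → S
I₀ = CLOSURE({ [S' → . S] }):
  [S' → . S] has the dot before S: add [S → . E], [S → . ,]
  [S → . E] has the dot before E: add [E → .], [E → . / T]
No further items can be added.

I₀ = { [E → . / T], [E → .], [S → . ,], [S → . E], [S' → . S] }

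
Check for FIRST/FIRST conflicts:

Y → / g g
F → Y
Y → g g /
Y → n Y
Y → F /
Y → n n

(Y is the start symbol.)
Yes. Y → '/' g g / Y → F '/' on { '/' }; Y → g g '/' / Y → F '/' on { 'g' }; Y → n Y / Y → F '/' on { 'n' }; Y → n Y / Y → n n on { 'n' }; Y → F '/' / Y → n n on { 'n' }

A FIRST/FIRST conflict occurs when two productions N → α and N → β for the same non-terminal have FIRST(α) ∩ FIRST(β) ≠ ∅ (with ε ∈ FIRST of a nullable right-hand side, so two nullable alternatives also conflict).

FIRST sets of the non-terminals at (or reachable through a nullable prefix from) the front of some alternative:
  FIRST(F) = { '/', 'g', 'n' }

Productions for Y:
  Y → / g g: FIRST = { '/' }
  Y → g g /: FIRST = { 'g' }
  Y → n Y: FIRST = { 'n' }
  Y → F /: FIRST = { '/', 'g', 'n' }
  Y → n n: FIRST = { 'n' }
F has only one production, so no FIRST/FIRST conflict is possible there.

Conflict for Y: Y → / g g and Y → F /
  Overlap: { '/' }
Conflict for Y: Y → g g / and Y → F /
  Overlap: { 'g' }
Conflict for Y: Y → n Y and Y → F /
  Overlap: { 'n' }
Conflict for Y: Y → n Y and Y → n n
  Overlap: { 'n' }
Conflict for Y: Y → F / and Y → n n
  Overlap: { 'n' }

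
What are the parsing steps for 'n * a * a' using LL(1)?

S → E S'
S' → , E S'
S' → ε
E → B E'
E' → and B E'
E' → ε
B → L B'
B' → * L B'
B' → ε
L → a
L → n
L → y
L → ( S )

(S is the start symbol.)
LL(1) parsing maintains a stack (initially the start symbol over $) and the input. At each step: if the stack top is a terminal, match it against the current input token; if it is a non-terminal N, replace it with the RHS of M[N, lookahead] (the unique production whose predict set contains the lookahead).

Stack is shown with the top on the left.

Stack           Input        Action
-----------------------------------
S $             n * a * a $  output S → E S'
E S' $          n * a * a $  output E → B E'
B E' S' $       n * a * a $  output B → L B'
L B' E' S' $    n * a * a $  output L → n
n B' E' S' $    n * a * a $  match 'n'
B' E' S' $      * a * a $    output B' → * L B'
* L B' E' S' $  * a * a $    match '*'
L B' E' S' $    a * a $      output L → a
a B' E' S' $    a * a $      match 'a'
B' E' S' $      * a $        output B' → * L B'
* L B' E' S' $  * a $        match '*'
L B' E' S' $    a $          output L → a
a B' E' S' $    a $          match 'a'
B' E' S' $      $            output B' → ε
E' S' $         $            output E' → ε
S' $            $            output S' → ε
$               $            accept

The string is accepted.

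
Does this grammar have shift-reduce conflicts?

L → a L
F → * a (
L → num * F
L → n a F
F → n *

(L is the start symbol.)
No shift-reduce conflicts

A shift-reduce conflict occurs when an LR(0) state has both:
  - a complete (reduce) item [A → α .] (dot at the end), and
  - a shift item [B → β . c γ] (dot before a terminal).

Augment with L' → L and build the canonical LR(0) collection (I0 = CLOSURE({[L' → . L]}), then GOTO on every symbol after a dot until no new states appear). It has 15 states:
  I0: { [L → . a L], [L → . n a F], [L → . num * F], [L' → . L] }  — shift
  I1: { [L' → L .] }  — accept
  I2: { [L → . a L], [L → . n a F], [L → . num * F], [L → a . L] }  — shift
  I3: { [L → n . a F] }  — shift
  I4: { [L → num . * F] }  — shift
  I5: { [F → . * a (], [F → . n *], [L → num * . F] }  — shift
  I6: { [F → * . a (] }  — shift
  I7: { [L → num * F .] }  — reduce
  I8: { [F → n . *] }  — shift
  I9: { [F → n * .] }  — reduce
  I10: { [F → * a . (] }  — shift
  I11: { [F → * a ( .] }  — reduce
  I12: { [F → . * a (], [F → . n *], [L → n a . F] }  — shift
  I13: { [L → n a F .] }  — reduce
  I14: { [L → a L .] }  — reduce

No state contains both a complete item and a shift item.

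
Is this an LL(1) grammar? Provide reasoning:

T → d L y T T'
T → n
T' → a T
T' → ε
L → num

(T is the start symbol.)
A grammar is LL(1) if for each non-terminal N with multiple productions, the predict sets of those productions are pairwise disjoint, where PREDICT(N → α) = (FIRST(α) \ {ε}) ∪ (FOLLOW(N) if α ⇒* ε).

Relevant sets:
  FOLLOW(T') = { $, 'a' }

For T:
  PREDICT(T → d L y T T') = { 'd' }
  PREDICT(T → n) = { 'n' }
For T':
  PREDICT(T' → a T) = { 'a' }
  PREDICT(T' → ε) = { $, 'a' }
L has a single production, so nothing to check there.

Conflict found: Predict set conflict for T': { 'a' }
The grammar is NOT LL(1).

Answer: No. Predict set conflict for T': { 'a' }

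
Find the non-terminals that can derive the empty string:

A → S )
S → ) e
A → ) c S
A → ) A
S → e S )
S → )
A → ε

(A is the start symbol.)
{ 'A' }

ε-productions: A → ε
So A is immediately nullable.
No further non-terminal can be added: every production for the remaining non-terminals contains a terminal or a non-nullable non-terminal.
Nullable = { 'A' }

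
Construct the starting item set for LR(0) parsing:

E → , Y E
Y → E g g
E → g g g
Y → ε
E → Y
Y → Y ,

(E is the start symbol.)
First, augment the grammar with E' → E
I₀ = CLOSURE({ [E' → . E] }):
  [E' → . E] has the dot before E: add [E → . , Y E], [E → . g g g], [E → . Y]
  [E → . Y] has the dot before Y: add [Y → . E g g], [Y → .], [Y → . Y ,]
No further items can be added.

I₀ = { [E → . , Y E], [E → . Y], [E → . g g g], [E' → . E], [Y → . E g g], [Y → . Y ,], [Y → .] }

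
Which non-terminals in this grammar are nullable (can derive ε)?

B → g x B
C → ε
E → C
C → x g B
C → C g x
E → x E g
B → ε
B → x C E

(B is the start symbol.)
ε-productions: C → ε, B → ε
So C, B are immediately nullable.
E → C: every symbol on the right is nullable, so E is nullable too.
Every non-terminal is now nullable.
Nullable = { 'B', 'C', 'E' }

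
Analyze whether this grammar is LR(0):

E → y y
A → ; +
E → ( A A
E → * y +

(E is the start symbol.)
Yes, the grammar is LR(0)

A grammar is LR(0) if no state in the canonical LR(0) collection has:
  - both a shift item (dot before a terminal) and a complete item (shift-reduce conflict), or
  - two or more complete items (reduce-reduce conflict; the accept item [E' → E .] counts as a complete item here).

Augment with E' → E and build the canonical LR(0) collection (I0 = CLOSURE({[E' → . E]}), then GOTO on every symbol after a dot until no new states appear). It has 12 states:
  I0: { [E → . ( A A], [E → . * y +], [E → . y y], [E' → . E] }  — shift
  I1: { [A → . ; +], [E → ( . A A] }  — shift
  I2: { [E → * . y +] }  — shift
  I3: { [E' → E .] }  — accept
  I4: { [E → y . y] }  — shift
  I5: { [E → y y .] }  — reduce
  I6: { [E → * y . +] }  — shift
  I7: { [E → * y + .] }  — reduce
  I8: { [A → ; . +] }  — shift
  I9: { [A → . ; +], [E → ( A . A] }  — shift
  I10: { [E → ( A A .] }  — reduce
  I11: { [A → ; + .] }  — reduce

Every state is either a pure shift/goto state or contains exactly one complete item and nothing to shift — no conflicts. The grammar is LR(0).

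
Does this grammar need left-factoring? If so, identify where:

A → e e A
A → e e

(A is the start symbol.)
Yes, A has productions with common prefix 'e e'

Left-factoring is needed when two productions for the same non-terminal
share a common prefix on the right-hand side.

Productions for A:
  A → e e A
  A → e e

Found common prefix 'e e' in productions for A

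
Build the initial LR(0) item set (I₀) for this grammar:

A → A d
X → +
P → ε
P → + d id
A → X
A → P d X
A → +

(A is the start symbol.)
{ [A → . +], [A → . A d], [A → . P d X], [A → . X], [A' → . A], [P → . + d id], [P → .], [X → . +] }

First, augment the grammar with A' → A
I₀ = CLOSURE({ [A' → . A] }):
  [A' → . A] has the dot before A: add [A → . A d], [A → . X], [A → . P d X], [A → . +]
  [A → . X] has the dot before X: add [X → . +]
  [A → . P d X] has the dot before P: add [P → .], [P → . + d id]
No further items can be added.

I₀ = { [A → . +], [A → . A d], [A → . P d X], [A → . X], [A' → . A], [P → . + d id], [P → .], [X → . +] }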